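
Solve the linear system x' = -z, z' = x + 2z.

Coefficient matrix A = [[0, -1], [1, 2]].
Characteristic polynomial det(A - λI) = λ^2 - 2λ + 1 = 0.
Single eigenvalue λ = 1 with algebraic multiplicity 2.
Eigenvector v = (-1,1); generalized eigenvector w with (A-λI)w=v is (3,-2).
General solution: e^(t)[K_1·v + K_2·(t·v + w)].

x(t) = -K_1e^(t) - K_2te^(t) + 3K_2e^(t), z(t) = K_1e^(t) + K_2te^(t) - 2K_2e^(t)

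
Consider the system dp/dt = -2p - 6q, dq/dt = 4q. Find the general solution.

Coefficient matrix A = [[-2, -6], [0, 4]].
Characteristic polynomial det(A - λI) = λ^2 - 2λ - 8 = 0.
Eigenvalues λ = -2, 4.
For λ=-2: (A-λI) row 1 is [0, -6], so an eigenvector is (-1, 0).
For λ=4: (A-λI) row 1 is [-6, -6], so an eigenvector is (-1, 1).
General solution: K_1e^(-2t)(-1,0) + K_2e^(4t)(-1,1).

p(t) = -K_1e^(-2t) - K_2e^(4t), q(t) = K_2e^(4t)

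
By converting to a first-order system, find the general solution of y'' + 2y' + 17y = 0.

Let x_1 = y, x_2 = y'. Then x_1' = x_2 and x_2' = -17x_1 - 2x_2.
A = [[0,1],[-17,-2]]; det(A-λI) = λ^2 + 2λ + 17.
Eigenvalues λ = -1 ± 4i.

y(t) = K_1e^(-t)cos(4t) + K_2e^(-t)sin(4t)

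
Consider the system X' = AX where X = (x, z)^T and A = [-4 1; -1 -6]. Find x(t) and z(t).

x(t) = c_1e^(-5t) + c_2te^(-5t) + c_2e^(-5t), z(t) = -c_1e^(-5t) - c_2te^(-5t)

Coefficient matrix A = [[-4, 1], [-1, -6]].
Characteristic polynomial det(A - λI) = λ^2 + 10λ + 25 = 0.
Single eigenvalue λ = -5 with algebraic multiplicity 2.
Eigenvector v = (1,-1); generalized eigenvector w with (A-λI)w=v is (1,0).
General solution: e^(-5t)[c_1·v + c_2·(t·v + w)].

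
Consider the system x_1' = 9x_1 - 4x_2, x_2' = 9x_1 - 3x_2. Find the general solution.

x_1(t) = -2c_1e^(3t) - 2c_2te^(3t) - c_2e^(3t), x_2(t) = -3c_1e^(3t) - 3c_2te^(3t) - c_2e^(3t)

Coefficient matrix A = [[9, -4], [9, -3]].
Characteristic polynomial det(A - λI) = λ^2 - 6λ + 9 = 0.
Single eigenvalue λ = 3 with algebraic multiplicity 2.
Eigenvector v = (-2,-3); generalized eigenvector w with (A-λI)w=v is (-1,-1).
General solution: e^(3t)[c_1·v + c_2·(t·v + w)].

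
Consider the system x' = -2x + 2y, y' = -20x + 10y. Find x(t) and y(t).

x(t) = -c_1e^(4t)cos(2t) - c_2e^(4t)sin(2t), y(t) = c_1e^(4t)sin(2t) - 3c_1e^(4t)cos(2t) - 3c_2e^(4t)sin(2t) - c_2e^(4t)cos(2t)

Coefficient matrix A = [[-2, 2], [-20, 10]].
Characteristic polynomial det(A - λI) = λ^2 - 8λ + 20 = 0.
Eigenvalues λ = 4 ± 2i (complex conjugate pair).
For λ=4+2i: an eigenvector is (-1,-3) - i(0,1) = (-1, -3 - i).
A real fundamental pair from Re and Im of e^((4+2i)t)v: X_1 = e^(4t)(cos(2t)·(-1,-3) + sin(2t)·(0,1)), X_2 = e^(4t)(sin(2t)·(-1,-3) - cos(2t)·(0,1)).
General solution: c_1X_1 + c_2X_2.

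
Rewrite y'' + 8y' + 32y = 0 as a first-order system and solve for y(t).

y(t) = c_1e^(-4t)cos(4t) + c_2e^(-4t)sin(4t)

Let x_1 = y, x_2 = y'. Then x_1' = x_2 and x_2' = -32x_1 - 8x_2.
A = [[0,1],[-32,-8]]; det(A-λI) = λ^2 + 8λ + 32.
Eigenvalues λ = -4 ± 4i.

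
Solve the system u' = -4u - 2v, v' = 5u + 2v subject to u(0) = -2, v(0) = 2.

u(t) = 2e^(-t)sin(t) - 2e^(-t)cos(t), v(t) = -4e^(-t)sin(t) + 2e^(-t)cos(t)

Coefficient matrix A = [[-4, -2], [5, 2]].
Characteristic polynomial det(A - λI) = λ^2 + 2λ + 2 = 0.
Eigenvalues λ = -1 ± i (complex conjugate pair).
For λ=-1+i: an eigenvector is (-1,2) - i(-1,1) = (-1 + i, 2 - i).
A real fundamental pair from Re and Im of e^((-1+i)t)v: X_1 = e^(-t)(cos(t)·(-1,2) + sin(t)·(-1,1)), X_2 = e^(-t)(sin(t)·(-1,2) - cos(t)·(-1,1)).
General solution: K_1X_1 + K_2X_2.
Applying u(0)=-2, v(0)=2 gives K_1=0, K_2=-2.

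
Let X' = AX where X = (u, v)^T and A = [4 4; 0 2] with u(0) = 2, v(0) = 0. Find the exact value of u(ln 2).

32

A = [[4,4],[0,2]]; eigenvalues λ = 4, 2.
Eigenvectors: (-1,0) for λ=4, (2,-1) for λ=2.
From the initial condition, c_1 = -2, c_2 = 0.
u(ln 2) = (-2)(2^4)(-1) + (0)(2^2)(2) = 32.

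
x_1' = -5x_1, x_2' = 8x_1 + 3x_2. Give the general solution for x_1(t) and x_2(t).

Coefficient matrix A = [[-5, 0], [8, 3]].
Characteristic polynomial det(A - λI) = λ^2 + 2λ - 15 = 0.
Eigenvalues λ = 3, -5.
For λ=3: (A-λI) row 1 is [-8, 0], so an eigenvector is (0, 1).
For λ=-5: (A-λI) row 2 is [8, 8], so an eigenvector is (-1, 1).
General solution: C_1e^(3t)(0,1) + C_2e^(-5t)(-1,1).

x_1(t) = -C_2e^(-5t), x_2(t) = C_1e^(3t) + C_2e^(-5t)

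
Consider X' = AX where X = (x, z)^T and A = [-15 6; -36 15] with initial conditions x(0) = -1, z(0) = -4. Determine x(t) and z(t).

x(t) = -2e^(3t) + e^(-3t), z(t) = -6e^(3t) + 2e^(-3t)

Coefficient matrix A = [[-15, 6], [-36, 15]].
Characteristic polynomial det(A - λI) = λ^2 - 9 = 0.
Eigenvalues λ = 3, -3.
For λ=3: (A-λI) row 1 is [-18, 6], so an eigenvector is (-1, -3).
For λ=-3: (A-λI) row 1 is [-12, 6], so an eigenvector is (1, 2).
General solution: C_1e^(3t)(-1,-3) + C_2e^(-3t)(1,2).
Applying x(0)=-1, z(0)=-4 gives C_1=2, C_2=1.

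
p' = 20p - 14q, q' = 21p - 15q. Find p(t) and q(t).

Coefficient matrix A = [[20, -14], [21, -15]].
Characteristic polynomial det(A - λI) = λ^2 - 5λ - 6 = 0.
Eigenvalues λ = 6, -1.
For λ=6: (A-λI) row 1 is [14, -14], so an eigenvector is (-1, -1).
For λ=-1: (A-λI) row 1 is [21, -14], so an eigenvector is (2, 3).
General solution: c_1e^(6t)(-1,-1) + c_2e^(-t)(2,3).

p(t) = -c_1e^(6t) + 2c_2e^(-t), q(t) = -c_1e^(6t) + 3c_2e^(-t)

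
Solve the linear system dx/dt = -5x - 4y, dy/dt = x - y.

x(t) = -2C_1e^(-3t) - 2C_2te^(-3t) - C_2e^(-3t), y(t) = C_1e^(-3t) + C_2te^(-3t) + C_2e^(-3t)

Coefficient matrix A = [[-5, -4], [1, -1]].
Characteristic polynomial det(A - λI) = λ^2 + 6λ + 9 = 0.
Single eigenvalue λ = -3 with algebraic multiplicity 2.
Eigenvector v = (-2,1); generalized eigenvector w with (A-λI)w=v is (-1,1).
General solution: e^(-3t)[C_1·v + C_2·(t·v + w)].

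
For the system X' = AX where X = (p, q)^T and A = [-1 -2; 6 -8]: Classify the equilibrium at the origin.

A = [[-1,-2],[6,-8]]; det(A-λI) = λ^2 + 9λ + 20.
λ = -5, -4: both negative.

stable node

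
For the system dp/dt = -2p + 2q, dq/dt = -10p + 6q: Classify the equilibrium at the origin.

unstable spiral

A = [[-2,2],[-10,6]]; det(A-λI) = λ^2 - 4λ + 8.
λ = 2 ± 2i: positive real part.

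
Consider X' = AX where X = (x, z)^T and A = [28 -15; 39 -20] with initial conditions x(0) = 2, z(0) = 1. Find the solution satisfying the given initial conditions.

x(t) = 11e^(4t)sin(3t) + 2e^(4t)cos(3t), z(t) = 18e^(4t)sin(3t) + e^(4t)cos(3t)

Coefficient matrix A = [[28, -15], [39, -20]].
Characteristic polynomial det(A - λI) = λ^2 - 8λ + 25 = 0.
Eigenvalues λ = 4 ± 3i (complex conjugate pair).
For λ=4+3i: an eigenvector is (-2,-3) - i(-1,-2) = (-2 + i, -3 + 2i).
A real fundamental pair from Re and Im of e^((4+3i)t)v: X_1 = e^(4t)(cos(3t)·(-2,-3) + sin(3t)·(-1,-2)), X_2 = e^(4t)(sin(3t)·(-2,-3) - cos(3t)·(-1,-2)).
General solution: K_1X_1 + K_2X_2.
Applying x(0)=2, z(0)=1 gives K_1=-3, K_2=-4.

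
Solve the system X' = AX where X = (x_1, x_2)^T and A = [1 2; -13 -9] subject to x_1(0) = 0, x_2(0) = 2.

Coefficient matrix A = [[1, 2], [-13, -9]].
Characteristic polynomial det(A - λI) = λ^2 + 8λ + 17 = 0.
Eigenvalues λ = -4 ± i (complex conjugate pair).
For λ=-4+i: an eigenvector is (-1,2) - i(-1,3) = (-1 + i, 2 - 3i).
A real fundamental pair from Re and Im of e^((-4+i)t)v: X_1 = e^(-4t)(cos(t)·(-1,2) + sin(t)·(-1,3)), X_2 = e^(-4t)(sin(t)·(-1,2) - cos(t)·(-1,3)).
General solution: c_1X_1 + c_2X_2.
Applying x_1(0)=0, x_2(0)=2 gives c_1=-2, c_2=-2.

x_1(t) = 4e^(-4t)sin(t), x_2(t) = -10e^(-4t)sin(t) + 2e^(-4t)cos(t)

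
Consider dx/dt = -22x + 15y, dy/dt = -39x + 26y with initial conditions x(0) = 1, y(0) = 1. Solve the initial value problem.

x(t) = -3e^(2t)sin(3t) + e^(2t)cos(3t), y(t) = -5e^(2t)sin(3t) + e^(2t)cos(3t)

Coefficient matrix A = [[-22, 15], [-39, 26]].
Characteristic polynomial det(A - λI) = λ^2 - 4λ + 13 = 0.
Eigenvalues λ = 2 ± 3i (complex conjugate pair).
For λ=2+3i: an eigenvector is (1,2) - i(2,3) = (1 - 2i, 2 - 3i).
A real fundamental pair from Re and Im of e^((2+3i)t)v: X_1 = e^(2t)(cos(3t)·(1,2) + sin(3t)·(2,3)), X_2 = e^(2t)(sin(3t)·(1,2) - cos(3t)·(2,3)).
General solution: K_1X_1 + K_2X_2.
Applying x(0)=1, y(0)=1 gives K_1=-1, K_2=-1.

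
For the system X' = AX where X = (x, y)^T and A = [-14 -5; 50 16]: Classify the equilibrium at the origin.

A = [[-14,-5],[50,16]]; det(A-λI) = λ^2 - 2λ + 26.
λ = 1 ± 5i: positive real part.

unstable spiral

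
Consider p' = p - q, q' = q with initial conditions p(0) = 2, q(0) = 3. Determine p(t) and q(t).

Coefficient matrix A = [[1, -1], [0, 1]].
Characteristic polynomial det(A - λI) = λ^2 - 2λ + 1 = 0.
Single eigenvalue λ = 1 with algebraic multiplicity 2.
Eigenvector v = (-1,0); generalized eigenvector w with (A-λI)w=v is (-2,1).
General solution: e^(t)[c_1·v + c_2·(t·v + w)].
Applying p(0)=2, q(0)=3 gives c_1=-8, c_2=3.

p(t) = -3te^(t) + 2e^(t), q(t) = 3e^(t)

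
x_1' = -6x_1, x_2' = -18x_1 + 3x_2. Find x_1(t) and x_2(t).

Coefficient matrix A = [[-6, 0], [-18, 3]].
Characteristic polynomial det(A - λI) = λ^2 + 3λ - 18 = 0.
Eigenvalues λ = -6, 3.
For λ=-6: (A-λI) row 2 is [-18, 9], so an eigenvector is (1, 2).
For λ=3: (A-λI) row 1 is [-9, 0], so an eigenvector is (0, 1).
General solution: c_1e^(-6t)(1,2) + c_2e^(3t)(0,1).

x_1(t) = c_1e^(-6t), x_2(t) = 2c_1e^(-6t) + c_2e^(3t)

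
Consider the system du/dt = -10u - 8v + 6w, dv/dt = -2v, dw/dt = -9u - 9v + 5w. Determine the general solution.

u(t) = K_1e^(-4t) - K_2e^(-2t) - 2K_3e^(-t), v(t) = K_2e^(-2t), w(t) = K_1e^(-4t) - 3K_3e^(-t)

Coefficient matrix A = [[-10, -8, 6], [0, -2, 0], [-9, -9, 5]].
det(A - λI) = 0 gives eigenvalues λ = -4, -2, -1.
For λ=-4: eigenvector (1,0,1).
For λ=-2: eigenvector (-1,1,0).
For λ=-1: eigenvector (-2,0,-3).
General solution: K_1e^(-4t)(1,0,1) + K_2e^(-2t)(-1,1,0) + K_3e^(-t)(-2,0,-3).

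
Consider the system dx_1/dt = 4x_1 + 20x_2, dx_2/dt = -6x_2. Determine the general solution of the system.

Coefficient matrix A = [[4, 20], [0, -6]].
Characteristic polynomial det(A - λI) = λ^2 + 2λ - 24 = 0.
Eigenvalues λ = -6, 4.
For λ=-6: (A-λI) row 1 is [10, 20], so an eigenvector is (-2, 1).
For λ=4: (A-λI) row 1 is [0, 20], so an eigenvector is (1, 0).
General solution: C_1e^(-6t)(-2,1) + C_2e^(4t)(1,0).

x_1(t) = -2C_1e^(-6t) + C_2e^(4t), x_2(t) = C_1e^(-6t)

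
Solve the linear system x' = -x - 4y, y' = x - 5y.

Coefficient matrix A = [[-1, -4], [1, -5]].
Characteristic polynomial det(A - λI) = λ^2 + 6λ + 9 = 0.
Single eigenvalue λ = -3 with algebraic multiplicity 2.
Eigenvector v = (-2,-1); generalized eigenvector w with (A-λI)w=v is (-3,-1).
General solution: e^(-3t)[c_1·v + c_2·(t·v + w)].

x(t) = -2c_1e^(-3t) - 2c_2te^(-3t) - 3c_2e^(-3t), y(t) = -c_1e^(-3t) - c_2te^(-3t) - c_2e^(-3t)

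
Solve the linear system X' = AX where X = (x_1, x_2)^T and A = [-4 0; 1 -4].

x_1(t) = K_2e^(-4t), x_2(t) = K_1e^(-4t) + K_2te^(-4t) + 2K_2e^(-4t)

Coefficient matrix A = [[-4, 0], [1, -4]].
Characteristic polynomial det(A - λI) = λ^2 + 8λ + 16 = 0.
Single eigenvalue λ = -4 with algebraic multiplicity 2.
Eigenvector v = (0,1); generalized eigenvector w with (A-λI)w=v is (1,2).
General solution: e^(-4t)[K_1·v + K_2·(t·v + w)].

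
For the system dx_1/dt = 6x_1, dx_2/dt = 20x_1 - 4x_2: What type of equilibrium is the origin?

saddle

A = [[6,0],[20,-4]]; det(A-λI) = λ^2 - 2λ - 24.
λ = -4, 6: opposite signs.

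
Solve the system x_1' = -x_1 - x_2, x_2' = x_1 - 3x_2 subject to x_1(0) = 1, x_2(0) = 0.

x_1(t) = te^(-2t) + e^(-2t), x_2(t) = te^(-2t)

Coefficient matrix A = [[-1, -1], [1, -3]].
Characteristic polynomial det(A - λI) = λ^2 + 4λ + 4 = 0.
Single eigenvalue λ = -2 with algebraic multiplicity 2.
Eigenvector v = (1,1); generalized eigenvector w with (A-λI)w=v is (0,-1).
General solution: e^(-2t)[C_1·v + C_2·(t·v + w)].
Applying x_1(0)=1, x_2(0)=0 gives C_1=1, C_2=1.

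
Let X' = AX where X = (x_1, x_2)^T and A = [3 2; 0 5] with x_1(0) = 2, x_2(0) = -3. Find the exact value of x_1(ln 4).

-2752

A = [[3,2],[0,5]]; eigenvalues λ = 3, 5.
Eigenvectors: (-1,0) for λ=3, (1,1) for λ=5.
From the initial condition, c_1 = -5, c_2 = -3.
x_1(ln 4) = (-5)(4^3)(-1) + (-3)(4^5)(1) = -2752.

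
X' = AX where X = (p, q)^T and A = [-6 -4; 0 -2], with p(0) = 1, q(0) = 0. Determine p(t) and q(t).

p(t) = e^(-6t), q(t) = 0

Coefficient matrix A = [[-6, -4], [0, -2]].
Characteristic polynomial det(A - λI) = λ^2 + 8λ + 12 = 0.
Eigenvalues λ = -2, -6.
For λ=-2: (A-λI) row 1 is [-4, -4], so an eigenvector is (-1, 1).
For λ=-6: (A-λI) row 1 is [0, -4], so an eigenvector is (1, 0).
General solution: C_1e^(-2t)(-1,1) + C_2e^(-6t)(1,0).
Applying p(0)=1, q(0)=0 gives C_1=0, C_2=1.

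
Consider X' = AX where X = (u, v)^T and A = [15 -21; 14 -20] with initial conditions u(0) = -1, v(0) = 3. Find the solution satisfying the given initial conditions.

Coefficient matrix A = [[15, -21], [14, -20]].
Characteristic polynomial det(A - λI) = λ^2 + 5λ - 6 = 0.
Eigenvalues λ = -6, 1.
For λ=-6: (A-λI) row 1 is [21, -21], so an eigenvector is (-1, -1).
For λ=1: (A-λI) row 1 is [14, -21], so an eigenvector is (-3, -2).
General solution: c_1e^(-6t)(-1,-1) + c_2e^(t)(-3,-2).
Applying u(0)=-1, v(0)=3 gives c_1=-11, c_2=4.

u(t) = -12e^(t) + 11e^(-6t), v(t) = -8e^(t) + 11e^(-6t)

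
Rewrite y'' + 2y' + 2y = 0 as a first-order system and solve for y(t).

y(t) = C_1e^(-t)cos(t) + C_2e^(-t)sin(t)

Let x_1 = y, x_2 = y'. Then x_1' = x_2 and x_2' = -2x_1 - 2x_2.
A = [[0,1],[-2,-2]]; det(A-λI) = λ^2 + 2λ + 2.
Eigenvalues λ = -1 ± i.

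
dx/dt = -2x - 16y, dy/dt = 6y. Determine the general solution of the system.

x(t) = 2K_1e^(6t) + K_2e^(-2t), y(t) = -K_1e^(6t)

Coefficient matrix A = [[-2, -16], [0, 6]].
Characteristic polynomial det(A - λI) = λ^2 - 4λ - 12 = 0.
Eigenvalues λ = 6, -2.
For λ=6: (A-λI) row 1 is [-8, -16], so an eigenvector is (2, -1).
For λ=-2: (A-λI) row 1 is [0, -16], so an eigenvector is (1, 0).
General solution: K_1e^(6t)(2,-1) + K_2e^(-2t)(1,0).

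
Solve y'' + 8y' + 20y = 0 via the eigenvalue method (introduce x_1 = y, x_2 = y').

Let x_1 = y, x_2 = y'. Then x_1' = x_2 and x_2' = -20x_1 - 8x_2.
A = [[0,1],[-20,-8]]; det(A-λI) = λ^2 + 8λ + 20.
Eigenvalues λ = -4 ± 2i.

y(t) = K_1e^(-4t)cos(2t) + K_2e^(-4t)sin(2t)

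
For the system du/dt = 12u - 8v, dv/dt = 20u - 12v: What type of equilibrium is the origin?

A = [[12,-8],[20,-12]]; det(A-λI) = λ^2 + 16.
λ = 0 ± 4i: zero real part.

center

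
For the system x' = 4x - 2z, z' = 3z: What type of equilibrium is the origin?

unstable node

A = [[4,-2],[0,3]]; det(A-λI) = λ^2 - 7λ + 12.
λ = 3, 4: both positive.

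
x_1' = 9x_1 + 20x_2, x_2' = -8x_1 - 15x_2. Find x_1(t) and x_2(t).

x_1(t) = -c_1e^(-3t)sin(4t) - 2c_1e^(-3t)cos(4t) - 2c_2e^(-3t)sin(4t) + c_2e^(-3t)cos(4t), x_2(t) = c_1e^(-3t)sin(4t) + c_1e^(-3t)cos(4t) + c_2e^(-3t)sin(4t) - c_2e^(-3t)cos(4t)

Coefficient matrix A = [[9, 20], [-8, -15]].
Characteristic polynomial det(A - λI) = λ^2 + 6λ + 25 = 0.
Eigenvalues λ = -3 ± 4i (complex conjugate pair).
For λ=-3+4i: an eigenvector is (-2,1) - i(-1,1) = (-2 + i, 1 - i).
A real fundamental pair from Re and Im of e^((-3+4i)t)v: X_1 = e^(-3t)(cos(4t)·(-2,1) + sin(4t)·(-1,1)), X_2 = e^(-3t)(sin(4t)·(-2,1) - cos(4t)·(-1,1)).
General solution: c_1X_1 + c_2X_2.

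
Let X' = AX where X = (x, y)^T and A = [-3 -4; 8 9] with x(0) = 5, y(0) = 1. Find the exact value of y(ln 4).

12244

A = [[-3,-4],[8,9]]; eigenvalues λ = 1, 5.
Eigenvectors: (1,-1) for λ=1, (1,-2) for λ=5.
From the initial condition, c_1 = 11, c_2 = -6.
y(ln 4) = (11)(4^1)(-1) + (-6)(4^5)(-2) = 12244.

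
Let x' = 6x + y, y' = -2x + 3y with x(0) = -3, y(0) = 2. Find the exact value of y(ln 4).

3584

A = [[6,1],[-2,3]]; eigenvalues λ = 5, 4.
Eigenvectors: (-1,1) for λ=5, (-1,2) for λ=4.
From the initial condition, c_1 = 4, c_2 = -1.
y(ln 4) = (4)(4^5)(1) + (-1)(4^4)(2) = 3584.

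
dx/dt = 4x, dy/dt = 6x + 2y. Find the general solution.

x(t) = C_2e^(4t), y(t) = C_1e^(2t) + 3C_2e^(4t)

Coefficient matrix A = [[4, 0], [6, 2]].
Characteristic polynomial det(A - λI) = λ^2 - 6λ + 8 = 0.
Eigenvalues λ = 2, 4.
For λ=2: (A-λI) row 1 is [2, 0], so an eigenvector is (0, 1).
For λ=4: (A-λI) row 2 is [6, -2], so an eigenvector is (1, 3).
General solution: C_1e^(2t)(0,1) + C_2e^(4t)(1,3).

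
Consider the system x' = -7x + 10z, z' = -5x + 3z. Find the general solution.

Coefficient matrix A = [[-7, 10], [-5, 3]].
Characteristic polynomial det(A - λI) = λ^2 + 4λ + 29 = 0.
Eigenvalues λ = -2 ± 5i (complex conjugate pair).
For λ=-2+5i: an eigenvector is (1,0) - i(-1,-1) = (1 + i, 0 + i).
A real fundamental pair from Re and Im of e^((-2+5i)t)v: X_1 = e^(-2t)(cos(5t)·(1,0) + sin(5t)·(-1,-1)), X_2 = e^(-2t)(sin(5t)·(1,0) - cos(5t)·(-1,-1)).
General solution: c_1X_1 + c_2X_2.

x(t) = -c_1e^(-2t)sin(5t) + c_1e^(-2t)cos(5t) + c_2e^(-2t)sin(5t) + c_2e^(-2t)cos(5t), z(t) = -c_1e^(-2t)sin(5t) + c_2e^(-2t)cos(5t)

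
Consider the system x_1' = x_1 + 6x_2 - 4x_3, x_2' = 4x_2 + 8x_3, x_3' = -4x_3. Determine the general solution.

Coefficient matrix A = [[1, 6, -4], [0, 4, 8], [0, 0, -4]].
det(A - λI) = 0 gives eigenvalues λ = 1, 4, -4.
For λ=1: eigenvector (1,0,0).
For λ=4: eigenvector (2,1,0).
For λ=-4: eigenvector (2,-1,1).
General solution: c_1e^(t)(1,0,0) + c_2e^(4t)(2,1,0) + c_3e^(-4t)(2,-1,1).

x_1(t) = c_1e^(t) + 2c_2e^(4t) + 2c_3e^(-4t), x_2(t) = c_2e^(4t) - c_3e^(-4t), x_3(t) = c_3e^(-4t)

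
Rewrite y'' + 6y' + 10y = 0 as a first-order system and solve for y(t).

y(t) = c_1e^(-3t)cos(t) + c_2e^(-3t)sin(t)

Let x_1 = y, x_2 = y'. Then x_1' = x_2 and x_2' = -10x_1 - 6x_2.
A = [[0,1],[-10,-6]]; det(A-λI) = λ^2 + 6λ + 10.
Eigenvalues λ = -3 ± i.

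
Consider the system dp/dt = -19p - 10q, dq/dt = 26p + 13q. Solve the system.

p(t) = 2C_1e^(-3t)sin(2t) + C_1e^(-3t)cos(2t) + C_2e^(-3t)sin(2t) - 2C_2e^(-3t)cos(2t), q(t) = -3C_1e^(-3t)sin(2t) - 2C_1e^(-3t)cos(2t) - 2C_2e^(-3t)sin(2t) + 3C_2e^(-3t)cos(2t)

Coefficient matrix A = [[-19, -10], [26, 13]].
Characteristic polynomial det(A - λI) = λ^2 + 6λ + 13 = 0.
Eigenvalues λ = -3 ± 2i (complex conjugate pair).
For λ=-3+2i: an eigenvector is (1,-2) - i(2,-3) = (1 - 2i, -2 + 3i).
A real fundamental pair from Re and Im of e^((-3+2i)t)v: X_1 = e^(-3t)(cos(2t)·(1,-2) + sin(2t)·(2,-3)), X_2 = e^(-3t)(sin(2t)·(1,-2) - cos(2t)·(2,-3)).
General solution: C_1X_1 + C_2X_2.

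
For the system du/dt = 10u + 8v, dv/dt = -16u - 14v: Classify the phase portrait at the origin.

saddle

A = [[10,8],[-16,-14]]; det(A-λI) = λ^2 + 4λ - 12.
λ = -6, 2: opposite signs.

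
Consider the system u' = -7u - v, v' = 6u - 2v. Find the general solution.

Coefficient matrix A = [[-7, -1], [6, -2]].
Characteristic polynomial det(A - λI) = λ^2 + 9λ + 20 = 0.
Eigenvalues λ = -4, -5.
For λ=-4: (A-λI) row 1 is [-3, -1], so an eigenvector is (-1, 3).
For λ=-5: (A-λI) row 1 is [-2, -1], so an eigenvector is (-1, 2).
General solution: C_1e^(-4t)(-1,3) + C_2e^(-5t)(-1,2).

u(t) = -C_1e^(-4t) - C_2e^(-5t), v(t) = 3C_1e^(-4t) + 2C_2e^(-5t)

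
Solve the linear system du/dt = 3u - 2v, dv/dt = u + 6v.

Coefficient matrix A = [[3, -2], [1, 6]].
Characteristic polynomial det(A - λI) = λ^2 - 9λ + 20 = 0.
Eigenvalues λ = 4, 5.
For λ=4: (A-λI) row 1 is [-1, -2], so an eigenvector is (-2, 1).
For λ=5: (A-λI) row 1 is [-2, -2], so an eigenvector is (1, -1).
General solution: C_1e^(4t)(-2,1) + C_2e^(5t)(1,-1).

u(t) = -2C_1e^(4t) + C_2e^(5t), v(t) = C_1e^(4t) - C_2e^(5t)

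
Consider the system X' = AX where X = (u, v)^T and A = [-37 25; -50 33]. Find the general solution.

Coefficient matrix A = [[-37, 25], [-50, 33]].
Characteristic polynomial det(A - λI) = λ^2 + 4λ + 29 = 0.
Eigenvalues λ = -2 ± 5i (complex conjugate pair).
For λ=-2+5i: an eigenvector is (-1,-1) - i(2,3) = (-1 - 2i, -1 - 3i).
A real fundamental pair from Re and Im of e^((-2+5i)t)v: X_1 = e^(-2t)(cos(5t)·(-1,-1) + sin(5t)·(2,3)), X_2 = e^(-2t)(sin(5t)·(-1,-1) - cos(5t)·(2,3)).
General solution: c_1X_1 + c_2X_2.

u(t) = 2c_1e^(-2t)sin(5t) - c_1e^(-2t)cos(5t) - c_2e^(-2t)sin(5t) - 2c_2e^(-2t)cos(5t), v(t) = 3c_1e^(-2t)sin(5t) - c_1e^(-2t)cos(5t) - c_2e^(-2t)sin(5t) - 3c_2e^(-2t)cos(5t)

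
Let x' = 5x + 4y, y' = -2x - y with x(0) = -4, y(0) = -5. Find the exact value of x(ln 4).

-1096

A = [[5,4],[-2,-1]]; eigenvalues λ = 1, 3.
Eigenvectors: (-1,1) for λ=1, (2,-1) for λ=3.
From the initial condition, c_1 = -14, c_2 = -9.
x(ln 4) = (-14)(4^1)(-1) + (-9)(4^3)(2) = -1096.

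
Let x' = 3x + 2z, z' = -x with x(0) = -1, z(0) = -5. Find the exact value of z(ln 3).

21

A = [[3,2],[-1,0]]; eigenvalues λ = 2, 1.
Eigenvectors: (-2,1) for λ=2, (-1,1) for λ=1.
From the initial condition, c_1 = 6, c_2 = -11.
z(ln 3) = (6)(3^2)(1) + (-11)(3^1)(1) = 21.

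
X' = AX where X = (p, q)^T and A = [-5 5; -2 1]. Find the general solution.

Coefficient matrix A = [[-5, 5], [-2, 1]].
Characteristic polynomial det(A - λI) = λ^2 + 4λ + 5 = 0.
Eigenvalues λ = -2 ± i (complex conjugate pair).
For λ=-2+i: an eigenvector is (2,1) - i(-1,-1) = (2 + i, 1 + i).
A real fundamental pair from Re and Im of e^((-2+i)t)v: X_1 = e^(-2t)(cos(t)·(2,1) + sin(t)·(-1,-1)), X_2 = e^(-2t)(sin(t)·(2,1) - cos(t)·(-1,-1)).
General solution: C_1X_1 + C_2X_2.

p(t) = -C_1e^(-2t)sin(t) + 2C_1e^(-2t)cos(t) + 2C_2e^(-2t)sin(t) + C_2e^(-2t)cos(t), q(t) = -C_1e^(-2t)sin(t) + C_1e^(-2t)cos(t) + C_2e^(-2t)sin(t) + C_2e^(-2t)cos(t)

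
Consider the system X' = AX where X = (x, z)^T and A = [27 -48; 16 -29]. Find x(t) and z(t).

Coefficient matrix A = [[27, -48], [16, -29]].
Characteristic polynomial det(A - λI) = λ^2 + 2λ - 15 = 0.
Eigenvalues λ = 3, -5.
For λ=3: (A-λI) row 1 is [24, -48], so an eigenvector is (-2, -1).
For λ=-5: (A-λI) row 1 is [32, -48], so an eigenvector is (3, 2).
General solution: K_1e^(3t)(-2,-1) + K_2e^(-5t)(3,2).

x(t) = -2K_1e^(3t) + 3K_2e^(-5t), z(t) = -K_1e^(3t) + 2K_2e^(-5t)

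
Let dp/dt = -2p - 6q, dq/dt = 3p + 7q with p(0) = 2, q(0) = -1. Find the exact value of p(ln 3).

6

A = [[-2,-6],[3,7]]; eigenvalues λ = 1, 4.
Eigenvectors: (2,-1) for λ=1, (1,-1) for λ=4.
From the initial condition, c_1 = 1, c_2 = 0.
p(ln 3) = (1)(3^1)(2) + (0)(3^4)(1) = 6.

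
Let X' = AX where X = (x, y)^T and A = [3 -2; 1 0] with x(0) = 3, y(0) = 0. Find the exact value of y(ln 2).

A = [[3,-2],[1,0]]; eigenvalues λ = 1, 2.
Eigenvectors: (-1,-1) for λ=1, (-2,-1) for λ=2.
From the initial condition, c_1 = 3, c_2 = -3.
y(ln 2) = (3)(2^1)(-1) + (-3)(2^2)(-1) = 6.

6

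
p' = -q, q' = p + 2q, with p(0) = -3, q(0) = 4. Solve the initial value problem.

p(t) = -te^(t) - 3e^(t), q(t) = te^(t) + 4e^(t)

Coefficient matrix A = [[0, -1], [1, 2]].
Characteristic polynomial det(A - λI) = λ^2 - 2λ + 1 = 0.
Single eigenvalue λ = 1 with algebraic multiplicity 2.
Eigenvector v = (1,-1); generalized eigenvector w with (A-λI)w=v is (0,-1).
General solution: e^(t)[C_1·v + C_2·(t·v + w)].
Applying p(0)=-3, q(0)=4 gives C_1=-3, C_2=-1.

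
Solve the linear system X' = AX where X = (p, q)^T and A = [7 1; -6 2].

Coefficient matrix A = [[7, 1], [-6, 2]].
Characteristic polynomial det(A - λI) = λ^2 - 9λ + 20 = 0.
Eigenvalues λ = 5, 4.
For λ=5: (A-λI) row 1 is [2, 1], so an eigenvector is (1, -2).
For λ=4: (A-λI) row 1 is [3, 1], so an eigenvector is (1, -3).
General solution: c_1e^(5t)(1,-2) + c_2e^(4t)(1,-3).

p(t) = c_1e^(5t) + c_2e^(4t), q(t) = -2c_1e^(5t) - 3c_2e^(4t)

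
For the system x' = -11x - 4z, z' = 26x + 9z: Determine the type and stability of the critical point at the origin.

stable spiral

A = [[-11,-4],[26,9]]; det(A-λI) = λ^2 + 2λ + 5.
λ = -1 ± 2i: negative real part.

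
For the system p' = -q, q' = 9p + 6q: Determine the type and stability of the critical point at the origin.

unstable improper node

A = [[0,-1],[9,6]]; det(A-λI) = λ^2 - 6λ + 9.
repeated λ = 3 with a single eigenvector.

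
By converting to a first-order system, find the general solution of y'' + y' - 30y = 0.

Let x_1 = y, x_2 = y'. Then x_1' = x_2 and x_2' = 30x_1 - x_2.
A = [[0,1],[30,-1]]; det(A-λI) = λ^2 + λ - 30.
Eigenvalues λ = -6, 5 with eigenvectors (1,-6), (1,5).

y(t) = K_1e^(-6t) + K_2e^(5t)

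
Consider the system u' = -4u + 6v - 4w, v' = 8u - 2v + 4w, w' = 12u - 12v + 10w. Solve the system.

u(t) = C_1e^(4t) - C_2e^(-2t) - C_3e^(2t), v(t) = C_2e^(-2t) + C_3e^(2t), w(t) = -2C_1e^(4t) + 2C_2e^(-2t) + 3C_3e^(2t)

Coefficient matrix A = [[-4, 6, -4], [8, -2, 4], [12, -12, 10]].
det(A - λI) = 0 gives eigenvalues λ = 4, -2, 2.
For λ=4: eigenvector (1,0,-2).
For λ=-2: eigenvector (-1,1,2).
For λ=2: eigenvector (-1,1,3).
General solution: C_1e^(4t)(1,0,-2) + C_2e^(-2t)(-1,1,2) + C_3e^(2t)(-1,1,3).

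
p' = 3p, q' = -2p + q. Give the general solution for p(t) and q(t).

Coefficient matrix A = [[3, 0], [-2, 1]].
Characteristic polynomial det(A - λI) = λ^2 - 4λ + 3 = 0.
Eigenvalues λ = 1, 3.
For λ=1: (A-λI) row 1 is [2, 0], so an eigenvector is (0, -1).
For λ=3: (A-λI) row 2 is [-2, -2], so an eigenvector is (-1, 1).
General solution: c_1e^(t)(0,-1) + c_2e^(3t)(-1,1).

p(t) = -c_2e^(3t), q(t) = -c_1e^(t) + c_2e^(3t)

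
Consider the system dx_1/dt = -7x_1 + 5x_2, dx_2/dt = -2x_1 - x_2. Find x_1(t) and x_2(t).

Coefficient matrix A = [[-7, 5], [-2, -1]].
Characteristic polynomial det(A - λI) = λ^2 + 8λ + 17 = 0.
Eigenvalues λ = -4 ± i (complex conjugate pair).
For λ=-4+i: an eigenvector is (2,1) - i(-1,-1) = (2 + i, 1 + i).
A real fundamental pair from Re and Im of e^((-4+i)t)v: X_1 = e^(-4t)(cos(t)·(2,1) + sin(t)·(-1,-1)), X_2 = e^(-4t)(sin(t)·(2,1) - cos(t)·(-1,-1)).
General solution: C_1X_1 + C_2X_2.

x_1(t) = -C_1e^(-4t)sin(t) + 2C_1e^(-4t)cos(t) + 2C_2e^(-4t)sin(t) + C_2e^(-4t)cos(t), x_2(t) = -C_1e^(-4t)sin(t) + C_1e^(-4t)cos(t) + C_2e^(-4t)sin(t) + C_2e^(-4t)cos(t)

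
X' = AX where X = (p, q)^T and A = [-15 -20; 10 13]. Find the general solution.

Coefficient matrix A = [[-15, -20], [10, 13]].
Characteristic polynomial det(A - λI) = λ^2 + 2λ + 5 = 0.
Eigenvalues λ = -1 ± 2i (complex conjugate pair).
For λ=-1+2i: an eigenvector is (-1,1) - i(-3,2) = (-1 + 3i, 1 - 2i).
A real fundamental pair from Re and Im of e^((-1+2i)t)v: X_1 = e^(-t)(cos(2t)·(-1,1) + sin(2t)·(-3,2)), X_2 = e^(-t)(sin(2t)·(-1,1) - cos(2t)·(-3,2)).
General solution: K_1X_1 + K_2X_2.

p(t) = -3K_1e^(-t)sin(2t) - K_1e^(-t)cos(2t) - K_2e^(-t)sin(2t) + 3K_2e^(-t)cos(2t), q(t) = 2K_1e^(-t)sin(2t) + K_1e^(-t)cos(2t) + K_2e^(-t)sin(2t) - 2K_2e^(-t)cos(2t)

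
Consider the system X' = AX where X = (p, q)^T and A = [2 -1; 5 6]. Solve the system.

p(t) = -C_1e^(4t)sin(t) + C_2e^(4t)cos(t), q(t) = 2C_1e^(4t)sin(t) + C_1e^(4t)cos(t) + C_2e^(4t)sin(t) - 2C_2e^(4t)cos(t)

Coefficient matrix A = [[2, -1], [5, 6]].
Characteristic polynomial det(A - λI) = λ^2 - 8λ + 17 = 0.
Eigenvalues λ = 4 ± i (complex conjugate pair).
For λ=4+i: an eigenvector is (0,1) - i(-1,2) = (0 + i, 1 - 2i).
A real fundamental pair from Re and Im of e^((4+i)t)v: X_1 = e^(4t)(cos(t)·(0,1) + sin(t)·(-1,2)), X_2 = e^(4t)(sin(t)·(0,1) - cos(t)·(-1,2)).
General solution: C_1X_1 + C_2X_2.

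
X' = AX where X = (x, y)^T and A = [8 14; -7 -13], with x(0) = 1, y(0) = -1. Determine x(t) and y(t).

x(t) = e^(-6t), y(t) = -e^(-6t)

Coefficient matrix A = [[8, 14], [-7, -13]].
Characteristic polynomial det(A - λI) = λ^2 + 5λ - 6 = 0.
Eigenvalues λ = 1, -6.
For λ=1: (A-λI) row 1 is [7, 14], so an eigenvector is (2, -1).
For λ=-6: (A-λI) row 1 is [14, 14], so an eigenvector is (1, -1).
General solution: C_1e^(t)(2,-1) + C_2e^(-6t)(1,-1).
Applying x(0)=1, y(0)=-1 gives C_1=0, C_2=1.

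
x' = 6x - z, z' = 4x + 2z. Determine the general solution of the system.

x(t) = -C_1e^(4t) - C_2te^(4t) - 2C_2e^(4t), z(t) = -2C_1e^(4t) - 2C_2te^(4t) - 3C_2e^(4t)

Coefficient matrix A = [[6, -1], [4, 2]].
Characteristic polynomial det(A - λI) = λ^2 - 8λ + 16 = 0.
Single eigenvalue λ = 4 with algebraic multiplicity 2.
Eigenvector v = (-1,-2); generalized eigenvector w with (A-λI)w=v is (-2,-3).
General solution: e^(4t)[C_1·v + C_2·(t·v + w)].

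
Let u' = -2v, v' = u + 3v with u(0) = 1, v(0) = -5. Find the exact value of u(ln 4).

A = [[0,-2],[1,3]]; eigenvalues λ = 1, 2.
Eigenvectors: (2,-1) for λ=1, (-1,1) for λ=2.
From the initial condition, c_1 = -4, c_2 = -9.
u(ln 4) = (-4)(4^1)(2) + (-9)(4^2)(-1) = 112.

112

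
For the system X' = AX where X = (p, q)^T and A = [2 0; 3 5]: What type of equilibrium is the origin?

unstable node

A = [[2,0],[3,5]]; det(A-λI) = λ^2 - 7λ + 10.
λ = 2, 5: both positive.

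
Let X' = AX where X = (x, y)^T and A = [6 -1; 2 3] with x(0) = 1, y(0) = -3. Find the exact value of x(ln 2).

96

A = [[6,-1],[2,3]]; eigenvalues λ = 5, 4.
Eigenvectors: (1,1) for λ=5, (1,2) for λ=4.
From the initial condition, c_1 = 5, c_2 = -4.
x(ln 2) = (5)(2^5)(1) + (-4)(2^4)(1) = 96.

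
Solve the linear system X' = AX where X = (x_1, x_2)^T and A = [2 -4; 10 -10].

x_1(t) = -K_1e^(-4t)sin(2t) - K_1e^(-4t)cos(2t) - K_2e^(-4t)sin(2t) + K_2e^(-4t)cos(2t), x_2(t) = -2K_1e^(-4t)sin(2t) - K_1e^(-4t)cos(2t) - K_2e^(-4t)sin(2t) + 2K_2e^(-4t)cos(2t)

Coefficient matrix A = [[2, -4], [10, -10]].
Characteristic polynomial det(A - λI) = λ^2 + 8λ + 20 = 0.
Eigenvalues λ = -4 ± 2i (complex conjugate pair).
For λ=-4+2i: an eigenvector is (-1,-1) - i(-1,-2) = (-1 + i, -1 + 2i).
A real fundamental pair from Re and Im of e^((-4+2i)t)v: X_1 = e^(-4t)(cos(2t)·(-1,-1) + sin(2t)·(-1,-2)), X_2 = e^(-4t)(sin(2t)·(-1,-1) - cos(2t)·(-1,-2)).
General solution: K_1X_1 + K_2X_2.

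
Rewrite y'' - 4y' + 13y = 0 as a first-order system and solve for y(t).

Let x_1 = y, x_2 = y'. Then x_1' = x_2 and x_2' = -13x_1 + 4x_2.
A = [[0,1],[-13,4]]; det(A-λI) = λ^2 - 4λ + 13.
Eigenvalues λ = 2 ± 3i.

y(t) = K_1e^(2t)cos(3t) + K_2e^(2t)sin(3t)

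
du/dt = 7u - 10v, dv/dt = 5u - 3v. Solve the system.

Coefficient matrix A = [[7, -10], [5, -3]].
Characteristic polynomial det(A - λI) = λ^2 - 4λ + 29 = 0.
Eigenvalues λ = 2 ± 5i (complex conjugate pair).
For λ=2+5i: an eigenvector is (1,1) - i(-1,0) = (1 + i, 1).
A real fundamental pair from Re and Im of e^((2+5i)t)v: X_1 = e^(2t)(cos(5t)·(1,1) + sin(5t)·(-1,0)), X_2 = e^(2t)(sin(5t)·(1,1) - cos(5t)·(-1,0)).
General solution: C_1X_1 + C_2X_2.

u(t) = -C_1e^(2t)sin(5t) + C_1e^(2t)cos(5t) + C_2e^(2t)sin(5t) + C_2e^(2t)cos(5t), v(t) = C_1e^(2t)cos(5t) + C_2e^(2t)sin(5t)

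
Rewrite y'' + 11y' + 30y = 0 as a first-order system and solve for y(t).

Let x_1 = y, x_2 = y'. Then x_1' = x_2 and x_2' = -30x_1 - 11x_2.
A = [[0,1],[-30,-11]]; det(A-λI) = λ^2 + 11λ + 30.
Eigenvalues λ = -5, -6 with eigenvectors (1,-5), (1,-6).

y(t) = K_1e^(-5t) + K_2e^(-6t)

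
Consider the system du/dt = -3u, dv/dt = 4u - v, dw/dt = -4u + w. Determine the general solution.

Coefficient matrix A = [[-3, 0, 0], [4, -1, 0], [-4, 0, 1]].
det(A - λI) = 0 gives eigenvalues λ = -3, -1, 1.
For λ=-3: eigenvector (1,-2,1).
For λ=-1: eigenvector (0,1,0).
For λ=1: eigenvector (0,0,1).
General solution: c_1e^(-3t)(1,-2,1) + c_2e^(-t)(0,1,0) + c_3e^(t)(0,0,1).

u(t) = c_1e^(-3t), v(t) = -2c_1e^(-3t) + c_2e^(-t), w(t) = c_1e^(-3t) + c_3e^(t)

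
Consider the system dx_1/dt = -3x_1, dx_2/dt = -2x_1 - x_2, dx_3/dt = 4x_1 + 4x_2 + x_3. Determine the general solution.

Coefficient matrix A = [[-3, 0, 0], [-2, -1, 0], [4, 4, 1]].
det(A - λI) = 0 gives eigenvalues λ = -3, -1, 1.
For λ=-3: eigenvector (1,1,-2).
For λ=-1: eigenvector (0,1,-2).
For λ=1: eigenvector (0,0,1).
General solution: K_1e^(-3t)(1,1,-2) + K_2e^(-t)(0,1,-2) + K_3e^(t)(0,0,1).

x_1(t) = K_1e^(-3t), x_2(t) = K_1e^(-3t) + K_2e^(-t), x_3(t) = -2K_1e^(-3t) - 2K_2e^(-t) + K_3e^(t)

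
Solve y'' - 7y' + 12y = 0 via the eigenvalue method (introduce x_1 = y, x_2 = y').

y(t) = c_1e^(3t) + c_2e^(4t)

Let x_1 = y, x_2 = y'. Then x_1' = x_2 and x_2' = -12x_1 + 7x_2.
A = [[0,1],[-12,7]]; det(A-λI) = λ^2 - 7λ + 12.
Eigenvalues λ = 3, 4 with eigenvectors (1,3), (1,4).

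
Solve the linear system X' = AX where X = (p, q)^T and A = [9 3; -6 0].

p(t) = c_1e^(6t) + c_2e^(3t), q(t) = -c_1e^(6t) - 2c_2e^(3t)

Coefficient matrix A = [[9, 3], [-6, 0]].
Characteristic polynomial det(A - λI) = λ^2 - 9λ + 18 = 0.
Eigenvalues λ = 6, 3.
For λ=6: (A-λI) row 1 is [3, 3], so an eigenvector is (1, -1).
For λ=3: (A-λI) row 1 is [6, 3], so an eigenvector is (1, -2).
General solution: c_1e^(6t)(1,-1) + c_2e^(3t)(1,-2).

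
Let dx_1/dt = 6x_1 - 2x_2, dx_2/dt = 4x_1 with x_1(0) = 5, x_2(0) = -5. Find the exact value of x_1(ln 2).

200

A = [[6,-2],[4,0]]; eigenvalues λ = 4, 2.
Eigenvectors: (-1,-1) for λ=4, (1,2) for λ=2.
From the initial condition, c_1 = -15, c_2 = -10.
x_1(ln 2) = (-15)(2^4)(-1) + (-10)(2^2)(1) = 200.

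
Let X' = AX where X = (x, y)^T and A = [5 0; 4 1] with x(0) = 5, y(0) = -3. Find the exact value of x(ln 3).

1215

A = [[5,0],[4,1]]; eigenvalues λ = 5, 1.
Eigenvectors: (1,1) for λ=5, (0,-1) for λ=1.
From the initial condition, c_1 = 5, c_2 = 8.
x(ln 3) = (5)(3^5)(1) + (8)(3^1)(0) = 1215.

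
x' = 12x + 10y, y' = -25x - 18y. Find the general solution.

Coefficient matrix A = [[12, 10], [-25, -18]].
Characteristic polynomial det(A - λI) = λ^2 + 6λ + 34 = 0.
Eigenvalues λ = -3 ± 5i (complex conjugate pair).
For λ=-3+5i: an eigenvector is (-1,1) - i(-1,2) = (-1 + i, 1 - 2i).
A real fundamental pair from Re and Im of e^((-3+5i)t)v: X_1 = e^(-3t)(cos(5t)·(-1,1) + sin(5t)·(-1,2)), X_2 = e^(-3t)(sin(5t)·(-1,1) - cos(5t)·(-1,2)).
General solution: c_1X_1 + c_2X_2.

x(t) = -c_1e^(-3t)sin(5t) - c_1e^(-3t)cos(5t) - c_2e^(-3t)sin(5t) + c_2e^(-3t)cos(5t), y(t) = 2c_1e^(-3t)sin(5t) + c_1e^(-3t)cos(5t) + c_2e^(-3t)sin(5t) - 2c_2e^(-3t)cos(5t)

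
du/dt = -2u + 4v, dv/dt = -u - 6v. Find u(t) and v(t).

u(t) = -2c_1e^(-4t) - 2c_2te^(-4t) - 3c_2e^(-4t), v(t) = c_1e^(-4t) + c_2te^(-4t) + c_2e^(-4t)

Coefficient matrix A = [[-2, 4], [-1, -6]].
Characteristic polynomial det(A - λI) = λ^2 + 8λ + 16 = 0.
Single eigenvalue λ = -4 with algebraic multiplicity 2.
Eigenvector v = (-2,1); generalized eigenvector w with (A-λI)w=v is (-3,1).
General solution: e^(-4t)[c_1·v + c_2·(t·v + w)].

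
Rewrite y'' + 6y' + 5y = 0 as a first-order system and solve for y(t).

Let x_1 = y, x_2 = y'. Then x_1' = x_2 and x_2' = -5x_1 - 6x_2.
A = [[0,1],[-5,-6]]; det(A-λI) = λ^2 + 6λ + 5.
Eigenvalues λ = -1, -5 with eigenvectors (1,-1), (1,-5).

y(t) = C_1e^(-t) + C_2e^(-5t)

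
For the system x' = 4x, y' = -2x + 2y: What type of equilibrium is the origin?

unstable node

A = [[4,0],[-2,2]]; det(A-λI) = λ^2 - 6λ + 8.
λ = 4, 2: both positive.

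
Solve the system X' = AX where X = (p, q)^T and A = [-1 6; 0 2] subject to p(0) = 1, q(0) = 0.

Coefficient matrix A = [[-1, 6], [0, 2]].
Characteristic polynomial det(A - λI) = λ^2 - λ - 2 = 0.
Eigenvalues λ = -1, 2.
For λ=-1: (A-λI) row 1 is [0, 6], so an eigenvector is (1, 0).
For λ=2: (A-λI) row 1 is [-3, 6], so an eigenvector is (-2, -1).
General solution: K_1e^(-t)(1,0) + K_2e^(2t)(-2,-1).
Applying p(0)=1, q(0)=0 gives K_1=1, K_2=0.

p(t) = e^(-t), q(t) = 0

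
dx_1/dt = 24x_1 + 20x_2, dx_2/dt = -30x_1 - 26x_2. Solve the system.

x_1(t) = -2c_1e^(-6t) - c_2e^(4t), x_2(t) = 3c_1e^(-6t) + c_2e^(4t)

Coefficient matrix A = [[24, 20], [-30, -26]].
Characteristic polynomial det(A - λI) = λ^2 + 2λ - 24 = 0.
Eigenvalues λ = -6, 4.
For λ=-6: (A-λI) row 1 is [30, 20], so an eigenvector is (-2, 3).
For λ=4: (A-λI) row 1 is [20, 20], so an eigenvector is (-1, 1).
General solution: c_1e^(-6t)(-2,3) + c_2e^(4t)(-1,1).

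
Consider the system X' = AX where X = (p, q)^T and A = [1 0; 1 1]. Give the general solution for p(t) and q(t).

Coefficient matrix A = [[1, 0], [1, 1]].
Characteristic polynomial det(A - λI) = λ^2 - 2λ + 1 = 0.
Single eigenvalue λ = 1 with algebraic multiplicity 2.
Eigenvector v = (0,-1); generalized eigenvector w with (A-λI)w=v is (-1,-3).
General solution: e^(t)[K_1·v + K_2·(t·v + w)].

p(t) = -K_2e^(t), q(t) = -K_1e^(t) - K_2te^(t) - 3K_2e^(t)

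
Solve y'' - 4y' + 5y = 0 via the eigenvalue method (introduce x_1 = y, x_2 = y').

Let x_1 = y, x_2 = y'. Then x_1' = x_2 and x_2' = -5x_1 + 4x_2.
A = [[0,1],[-5,4]]; det(A-λI) = λ^2 - 4λ + 5.
Eigenvalues λ = 2 ± i.

y(t) = C_1e^(2t)cos(t) + C_2e^(2t)sin(t)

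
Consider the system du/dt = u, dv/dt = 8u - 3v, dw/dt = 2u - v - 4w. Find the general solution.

u(t) = K_3e^(t), v(t) = K_2e^(-3t) + 2K_3e^(t), w(t) = K_1e^(-4t) - K_2e^(-3t)

Coefficient matrix A = [[1, 0, 0], [8, -3, 0], [2, -1, -4]].
det(A - λI) = 0 gives eigenvalues λ = -4, -3, 1.
For λ=-4: eigenvector (0,0,1).
For λ=-3: eigenvector (0,1,-1).
For λ=1: eigenvector (1,2,0).
General solution: K_1e^(-4t)(0,0,1) + K_2e^(-3t)(0,1,-1) + K_3e^(t)(1,2,0).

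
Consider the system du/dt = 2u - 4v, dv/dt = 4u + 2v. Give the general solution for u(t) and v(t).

u(t) = K_1e^(2t)sin(4t) - K_2e^(2t)cos(4t), v(t) = -K_1e^(2t)cos(4t) - K_2e^(2t)sin(4t)

Coefficient matrix A = [[2, -4], [4, 2]].
Characteristic polynomial det(A - λI) = λ^2 - 4λ + 20 = 0.
Eigenvalues λ = 2 ± 4i (complex conjugate pair).
For λ=2+4i: an eigenvector is (0,-1) - i(1,0) = (0 - i, -1).
A real fundamental pair from Re and Im of e^((2+4i)t)v: X_1 = e^(2t)(cos(4t)·(0,-1) + sin(4t)·(1,0)), X_2 = e^(2t)(sin(4t)·(0,-1) - cos(4t)·(1,0)).
General solution: K_1X_1 + K_2X_2.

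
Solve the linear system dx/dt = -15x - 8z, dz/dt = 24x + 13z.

x(t) = c_1e^(t) + 2c_2e^(-3t), z(t) = -2c_1e^(t) - 3c_2e^(-3t)

Coefficient matrix A = [[-15, -8], [24, 13]].
Characteristic polynomial det(A - λI) = λ^2 + 2λ - 3 = 0.
Eigenvalues λ = 1, -3.
For λ=1: (A-λI) row 1 is [-16, -8], so an eigenvector is (1, -2).
For λ=-3: (A-λI) row 1 is [-12, -8], so an eigenvector is (2, -3).
General solution: c_1e^(t)(1,-2) + c_2e^(-3t)(2,-3).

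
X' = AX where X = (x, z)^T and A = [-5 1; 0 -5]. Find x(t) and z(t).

x(t) = K_1e^(-5t) + K_2te^(-5t) + 2K_2e^(-5t), z(t) = K_2e^(-5t)

Coefficient matrix A = [[-5, 1], [0, -5]].
Characteristic polynomial det(A - λI) = λ^2 + 10λ + 25 = 0.
Single eigenvalue λ = -5 with algebraic multiplicity 2.
Eigenvector v = (1,0); generalized eigenvector w with (A-λI)w=v is (2,1).
General solution: e^(-5t)[K_1·v + K_2·(t·v + w)].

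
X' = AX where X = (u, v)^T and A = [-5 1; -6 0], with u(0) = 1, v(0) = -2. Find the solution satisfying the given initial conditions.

Coefficient matrix A = [[-5, 1], [-6, 0]].
Characteristic polynomial det(A - λI) = λ^2 + 5λ + 6 = 0.
Eigenvalues λ = -2, -3.
For λ=-2: (A-λI) row 1 is [-3, 1], so an eigenvector is (-1, -3).
For λ=-3: (A-λI) row 1 is [-2, 1], so an eigenvector is (1, 2).
General solution: c_1e^(-2t)(-1,-3) + c_2e^(-3t)(1,2).
Applying u(0)=1, v(0)=-2 gives c_1=4, c_2=5.

u(t) = -4e^(-2t) + 5e^(-3t), v(t) = -12e^(-2t) + 10e^(-3t)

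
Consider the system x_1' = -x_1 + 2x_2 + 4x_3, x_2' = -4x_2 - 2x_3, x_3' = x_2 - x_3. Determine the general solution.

x_1(t) = c_1e^(-t) - 2c_2e^(-2t), x_2(t) = -c_2e^(-2t) + 2c_3e^(-3t), x_3(t) = c_2e^(-2t) - c_3e^(-3t)

Coefficient matrix A = [[-1, 2, 4], [0, -4, -2], [0, 1, -1]].
det(A - λI) = 0 gives eigenvalues λ = -1, -2, -3.
For λ=-1: eigenvector (1,0,0).
For λ=-2: eigenvector (-2,-1,1).
For λ=-3: eigenvector (0,2,-1).
General solution: c_1e^(-t)(1,0,0) + c_2e^(-2t)(-2,-1,1) + c_3e^(-3t)(0,2,-1).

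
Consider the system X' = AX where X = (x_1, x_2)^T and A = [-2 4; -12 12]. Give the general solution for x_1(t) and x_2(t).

Coefficient matrix A = [[-2, 4], [-12, 12]].
Characteristic polynomial det(A - λI) = λ^2 - 10λ + 24 = 0.
Eigenvalues λ = 6, 4.
For λ=6: (A-λI) row 1 is [-8, 4], so an eigenvector is (1, 2).
For λ=4: (A-λI) row 1 is [-6, 4], so an eigenvector is (-2, -3).
General solution: C_1e^(6t)(1,2) + C_2e^(4t)(-2,-3).

x_1(t) = C_1e^(6t) - 2C_2e^(4t), x_2(t) = 2C_1e^(6t) - 3C_2e^(4t)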